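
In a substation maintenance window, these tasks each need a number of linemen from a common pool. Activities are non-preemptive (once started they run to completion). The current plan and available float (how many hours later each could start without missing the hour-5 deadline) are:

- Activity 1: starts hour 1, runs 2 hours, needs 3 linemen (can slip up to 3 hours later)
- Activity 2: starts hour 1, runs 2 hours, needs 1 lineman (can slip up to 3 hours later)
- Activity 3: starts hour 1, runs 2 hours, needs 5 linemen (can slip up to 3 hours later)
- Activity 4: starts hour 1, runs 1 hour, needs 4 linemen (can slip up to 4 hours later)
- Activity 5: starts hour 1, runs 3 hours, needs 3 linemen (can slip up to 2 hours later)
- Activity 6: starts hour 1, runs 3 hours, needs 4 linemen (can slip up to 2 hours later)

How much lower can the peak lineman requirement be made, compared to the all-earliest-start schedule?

10

Early-start peak: h1:20  h2:16  h3:7  h4:0  h5:0 ⇒ 20.
Leveled (Activity 1@1, Activity 2@2, Activity 3@4, Activity 4@1, Activity 5@1, Activity 6@3): h1:10  h2:7  h3:8  h4:9  h5:9 ⇒ 10.
Reduction 20 − 10 = 10.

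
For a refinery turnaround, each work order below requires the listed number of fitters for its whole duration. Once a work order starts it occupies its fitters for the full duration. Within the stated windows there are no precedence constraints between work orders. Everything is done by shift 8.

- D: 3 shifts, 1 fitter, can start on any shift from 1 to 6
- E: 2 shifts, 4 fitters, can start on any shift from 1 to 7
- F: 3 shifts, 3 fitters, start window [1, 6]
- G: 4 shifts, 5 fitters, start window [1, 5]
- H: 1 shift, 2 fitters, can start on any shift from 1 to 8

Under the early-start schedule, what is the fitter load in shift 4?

5

At early start, shift 4 has: G.
Demand: 5 = 5.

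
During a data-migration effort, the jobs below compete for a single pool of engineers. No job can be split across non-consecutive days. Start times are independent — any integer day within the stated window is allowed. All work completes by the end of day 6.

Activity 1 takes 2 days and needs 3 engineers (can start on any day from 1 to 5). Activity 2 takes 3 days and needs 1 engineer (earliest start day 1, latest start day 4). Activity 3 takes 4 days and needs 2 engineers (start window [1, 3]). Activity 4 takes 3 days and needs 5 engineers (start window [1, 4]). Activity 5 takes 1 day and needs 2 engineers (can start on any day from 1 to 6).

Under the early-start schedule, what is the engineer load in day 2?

At early start, day 2 has: Activity 1, Activity 2, Activity 3, Activity 4.
Demand: 3 + 1 + 2 + 5 = 11.

11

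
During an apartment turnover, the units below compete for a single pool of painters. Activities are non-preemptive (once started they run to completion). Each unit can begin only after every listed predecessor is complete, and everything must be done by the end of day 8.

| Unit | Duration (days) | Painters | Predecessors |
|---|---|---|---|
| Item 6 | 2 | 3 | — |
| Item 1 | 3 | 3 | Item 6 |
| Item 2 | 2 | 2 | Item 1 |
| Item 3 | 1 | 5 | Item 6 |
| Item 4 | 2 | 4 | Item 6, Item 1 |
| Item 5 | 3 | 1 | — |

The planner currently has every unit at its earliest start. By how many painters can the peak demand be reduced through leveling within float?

Early-start peak: d1:4  d2:4  d3:9  d4:3  d5:3  d6:6  d7:6  d8:0 ⇒ 9.
Leveled (Item 6@1, Item 1@3, Item 2@6, Item 3@8, Item 4@6, Item 5@1): d1:4  d2:4  d3:4  d4:3  d5:3  d6:6  d7:6  d8:5 ⇒ 6.
Reduction 9 − 6 = 3.

3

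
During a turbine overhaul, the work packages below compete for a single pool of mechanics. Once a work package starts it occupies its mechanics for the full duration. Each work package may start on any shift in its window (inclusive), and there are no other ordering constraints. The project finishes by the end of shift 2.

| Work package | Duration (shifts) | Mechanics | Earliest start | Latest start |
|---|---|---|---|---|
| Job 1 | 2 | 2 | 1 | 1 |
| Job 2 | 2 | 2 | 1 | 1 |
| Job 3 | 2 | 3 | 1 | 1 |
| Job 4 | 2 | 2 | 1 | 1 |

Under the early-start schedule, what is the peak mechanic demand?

Early-start schedule: Job 1@1, Job 2@1, Job 3@1, Job 4@1.
Load per shift: shift 1: 9, shift 2: 9.
Peak is 9.

9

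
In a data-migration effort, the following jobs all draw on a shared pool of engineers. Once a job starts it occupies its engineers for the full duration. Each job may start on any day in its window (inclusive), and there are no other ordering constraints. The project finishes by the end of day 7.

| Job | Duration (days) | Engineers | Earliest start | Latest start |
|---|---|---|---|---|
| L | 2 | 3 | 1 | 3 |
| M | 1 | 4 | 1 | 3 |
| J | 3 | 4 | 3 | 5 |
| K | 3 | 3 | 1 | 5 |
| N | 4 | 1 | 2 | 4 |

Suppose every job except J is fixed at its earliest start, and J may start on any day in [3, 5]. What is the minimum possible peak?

J@3: d1:10  d2:7  d3:8  d4:5  d5:5  d6:0  d7:0 → peak 10
J@4: d1:10  d2:7  d3:4  d4:5  d5:5  d6:4  d7:0 → peak 10
J@5: d1:10  d2:7  d3:4  d4:1  d5:5  d6:4  d7:4 → peak 10
Best is J@3, peak 10.

10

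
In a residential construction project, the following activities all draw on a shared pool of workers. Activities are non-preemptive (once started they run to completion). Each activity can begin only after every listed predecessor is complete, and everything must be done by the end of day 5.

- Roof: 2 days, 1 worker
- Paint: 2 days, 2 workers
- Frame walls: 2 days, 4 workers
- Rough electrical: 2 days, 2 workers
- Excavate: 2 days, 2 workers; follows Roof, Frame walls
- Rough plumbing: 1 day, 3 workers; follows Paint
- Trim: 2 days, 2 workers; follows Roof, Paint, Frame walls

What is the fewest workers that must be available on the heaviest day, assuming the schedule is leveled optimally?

7

Early-start (Roof@1, Paint@1, Frame walls@1, Rough electrical@1, Excavate@3, Rough plumbing@3, Trim@3) gives peak 9: d1:9  d2:9  d3:7  d4:4  d5:0.
Shift Rough electrical→3, Trim→4.
Schedule Roof@1, Paint@1, Frame walls@1, Rough electrical@3, Excavate@3, Rough plumbing@3, Trim@4: d1:7  d2:7  d3:7  d4:6  d5:2 — peak 7.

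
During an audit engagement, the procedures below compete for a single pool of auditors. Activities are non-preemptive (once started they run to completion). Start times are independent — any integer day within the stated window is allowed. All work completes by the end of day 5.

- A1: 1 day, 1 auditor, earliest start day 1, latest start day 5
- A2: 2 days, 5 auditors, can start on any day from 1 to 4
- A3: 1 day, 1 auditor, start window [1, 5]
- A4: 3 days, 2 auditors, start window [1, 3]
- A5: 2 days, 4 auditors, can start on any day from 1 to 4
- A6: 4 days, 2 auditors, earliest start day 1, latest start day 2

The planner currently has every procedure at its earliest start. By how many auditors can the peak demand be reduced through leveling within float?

7

Early-start peak: d1:15  d2:13  d3:4  d4:2  d5:0 ⇒ 15.
Leveled (A1@1, A2@1, A3@1, A4@3, A5@3, A6@2): d1:7  d2:7  d3:8  d4:8  d5:4 ⇒ 8.
Reduction 15 − 8 = 7.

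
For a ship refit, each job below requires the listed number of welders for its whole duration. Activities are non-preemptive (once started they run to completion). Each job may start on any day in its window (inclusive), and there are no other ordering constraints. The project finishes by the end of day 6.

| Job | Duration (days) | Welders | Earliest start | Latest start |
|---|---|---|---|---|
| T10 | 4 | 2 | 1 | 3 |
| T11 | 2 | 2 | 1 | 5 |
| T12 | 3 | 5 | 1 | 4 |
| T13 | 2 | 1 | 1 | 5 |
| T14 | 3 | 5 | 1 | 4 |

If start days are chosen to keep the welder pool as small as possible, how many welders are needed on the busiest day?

8

Early-start (T10@1, T11@1, T12@1, T13@1, T14@1) gives peak 15: d1:15  d2:15  d3:12  d4:2  d5:0  d6:0.
Shift T11→5, T14→4.
Schedule T10@1, T11@5, T12@1, T13@1, T14@4: d1:8  d2:8  d3:7  d4:7  d5:7  d6:7 — peak 8.
Total welder-days = 44 over 6 days ⇒ peak ≥ ⌈44/6⌉ = 8, so 8 is optimal.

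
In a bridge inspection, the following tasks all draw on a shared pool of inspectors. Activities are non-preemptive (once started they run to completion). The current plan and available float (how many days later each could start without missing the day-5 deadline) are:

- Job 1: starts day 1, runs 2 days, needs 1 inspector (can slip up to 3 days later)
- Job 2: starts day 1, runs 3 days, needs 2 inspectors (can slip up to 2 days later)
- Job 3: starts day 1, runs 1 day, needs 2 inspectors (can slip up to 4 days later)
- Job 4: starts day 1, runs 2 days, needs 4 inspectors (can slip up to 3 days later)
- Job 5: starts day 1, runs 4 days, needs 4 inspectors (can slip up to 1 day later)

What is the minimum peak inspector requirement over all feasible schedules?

8

Early-start (Job 1@1, Job 2@1, Job 3@1, Job 4@1, Job 5@1) gives peak 13: d1:13  d2:11  d3:6  d4:4  d5:0.
Shift Job 4→4, Job 5→2.
Schedule Job 1@1, Job 2@1, Job 3@1, Job 4@4, Job 5@2: d1:5  d2:7  d3:6  d4:8  d5:8 — peak 8.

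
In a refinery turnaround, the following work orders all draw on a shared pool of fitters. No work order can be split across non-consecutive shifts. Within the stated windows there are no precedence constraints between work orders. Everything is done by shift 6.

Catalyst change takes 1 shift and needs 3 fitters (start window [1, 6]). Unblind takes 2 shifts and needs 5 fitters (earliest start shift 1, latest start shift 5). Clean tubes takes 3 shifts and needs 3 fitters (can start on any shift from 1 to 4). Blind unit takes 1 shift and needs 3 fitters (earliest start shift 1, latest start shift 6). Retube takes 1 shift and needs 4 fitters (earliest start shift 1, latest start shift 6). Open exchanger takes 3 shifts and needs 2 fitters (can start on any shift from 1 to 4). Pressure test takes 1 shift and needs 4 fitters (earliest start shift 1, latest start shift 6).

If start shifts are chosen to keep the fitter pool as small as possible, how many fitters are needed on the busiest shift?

7

Early-start (Catalyst change@1, Unblind@1, Clean tubes@1, Blind unit@1, Retube@1, Open exchanger@1, Pressure test@1) gives peak 24: s1:24  s2:10  s3:5  s4:0  s5:0  s6:0.
Shift Unblind→2, Clean tubes→4, Retube→5, Open exchanger→2, Pressure test→6.
Schedule Catalyst change@1, Unblind@2, Clean tubes@4, Blind unit@1, Retube@5, Open exchanger@2, Pressure test@6: s1:6  s2:7  s3:7  s4:5  s5:7  s6:7 — peak 7.
Total fitter-shifts = 39 over 6 shifts ⇒ peak ≥ ⌈39/6⌉ = 7, so 7 is optimal.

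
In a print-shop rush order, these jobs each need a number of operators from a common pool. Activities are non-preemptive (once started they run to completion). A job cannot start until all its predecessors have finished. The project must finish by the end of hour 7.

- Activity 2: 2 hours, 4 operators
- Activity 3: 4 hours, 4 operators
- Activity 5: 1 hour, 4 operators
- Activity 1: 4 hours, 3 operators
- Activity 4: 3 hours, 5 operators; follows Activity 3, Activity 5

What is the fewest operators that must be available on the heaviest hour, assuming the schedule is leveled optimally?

Early-start (Activity 2@1, Activity 3@1, Activity 5@1, Activity 1@1, Activity 4@5) gives peak 15: h1:15  h2:11  h3:7  h4:7  h5:5  h6:5  h7:5.
Shift Activity 5→3, Activity 1→4.
Schedule Activity 2@1, Activity 3@1, Activity 5@3, Activity 1@4, Activity 4@5: h1:8  h2:8  h3:8  h4:7  h5:8  h6:8  h7:8 — peak 8.
Total operator-hours = 55 over 7 hours ⇒ peak ≥ ⌈55/7⌉ = 8, so 8 is optimal.

8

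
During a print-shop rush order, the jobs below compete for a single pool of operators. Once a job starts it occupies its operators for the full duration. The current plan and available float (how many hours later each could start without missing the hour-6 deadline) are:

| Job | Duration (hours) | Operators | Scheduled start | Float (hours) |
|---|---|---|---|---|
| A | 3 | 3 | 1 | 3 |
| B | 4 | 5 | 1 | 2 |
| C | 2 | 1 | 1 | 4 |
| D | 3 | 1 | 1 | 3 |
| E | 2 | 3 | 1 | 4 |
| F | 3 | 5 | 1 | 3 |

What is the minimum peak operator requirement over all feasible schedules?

Early-start (A@1, B@1, C@1, D@1, E@1, F@1) gives peak 18: h1:18  h2:18  h3:14  h4:5  h5:0  h6:0.
Shift E→5, F→4.
Schedule A@1, B@1, C@1, D@1, E@5, F@4: h1:10  h2:10  h3:9  h4:10  h5:8  h6:8 — peak 10.
Total operator-hours = 55 over 6 hours ⇒ peak ≥ ⌈55/6⌉ = 10, so 10 is optimal.

10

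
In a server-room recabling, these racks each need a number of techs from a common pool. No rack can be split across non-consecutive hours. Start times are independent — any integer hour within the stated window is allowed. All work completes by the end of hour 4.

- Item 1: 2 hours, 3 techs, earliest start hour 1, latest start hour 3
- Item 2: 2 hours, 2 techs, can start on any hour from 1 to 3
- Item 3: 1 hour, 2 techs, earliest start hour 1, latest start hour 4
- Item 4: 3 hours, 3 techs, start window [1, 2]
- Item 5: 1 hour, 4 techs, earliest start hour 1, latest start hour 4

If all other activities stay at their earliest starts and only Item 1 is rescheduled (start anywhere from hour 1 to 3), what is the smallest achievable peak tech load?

11

Item 1@1: h1:14  h2:8  h3:3  h4:0 → peak 14
Item 1@2: h1:11  h2:8  h3:6  h4:0 → peak 11
Item 1@3: h1:11  h2:5  h3:6  h4:3 → peak 11
Best is Item 1@2, peak 11.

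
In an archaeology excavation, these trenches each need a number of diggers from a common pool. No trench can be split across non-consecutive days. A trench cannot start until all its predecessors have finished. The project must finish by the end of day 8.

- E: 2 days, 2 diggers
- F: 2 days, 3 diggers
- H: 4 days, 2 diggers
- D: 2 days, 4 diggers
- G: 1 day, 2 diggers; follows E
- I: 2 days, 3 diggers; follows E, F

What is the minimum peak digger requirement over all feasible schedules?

Early-start (E@1, F@1, H@1, D@1, G@3, I@3) gives peak 11: d1:11  d2:11  d3:7  d4:5  d5:0  d6:0  d7:0  d8:0.
Shift H→3, D→7, I→4.
Schedule E@1, F@1, H@3, D@7, G@3, I@4: d1:5  d2:5  d3:4  d4:5  d5:5  d6:2  d7:4  d8:4 — peak 5.
Total digger-days = 34 over 8 days ⇒ peak ≥ ⌈34/8⌉ = 5, so 5 is optimal.

5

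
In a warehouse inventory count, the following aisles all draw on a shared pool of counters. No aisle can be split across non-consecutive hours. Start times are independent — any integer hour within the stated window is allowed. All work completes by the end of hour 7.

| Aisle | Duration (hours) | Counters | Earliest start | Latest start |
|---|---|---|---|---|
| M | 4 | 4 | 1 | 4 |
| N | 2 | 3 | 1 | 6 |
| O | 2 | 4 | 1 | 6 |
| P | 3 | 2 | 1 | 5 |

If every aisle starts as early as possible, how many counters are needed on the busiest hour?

Early-start schedule: M@1, N@1, O@1, P@1.
Load per hour: hour 1: 13, hour 2: 13, hour 3: 6, hour 4: 4, hour 5: 0, hour 6: 0, hour 7: 0.
Peak is 13.

13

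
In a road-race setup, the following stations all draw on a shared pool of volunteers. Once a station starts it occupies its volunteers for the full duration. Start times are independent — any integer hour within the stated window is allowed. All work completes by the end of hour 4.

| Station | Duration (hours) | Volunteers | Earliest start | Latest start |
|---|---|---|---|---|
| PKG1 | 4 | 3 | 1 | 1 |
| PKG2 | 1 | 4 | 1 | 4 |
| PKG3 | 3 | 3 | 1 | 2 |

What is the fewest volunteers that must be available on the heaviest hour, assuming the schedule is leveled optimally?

Early-start (PKG1@1, PKG2@1, PKG3@1) gives peak 10: h1:10  h2:6  h3:6  h4:3.
Shift PKG3→2.
Schedule PKG1@1, PKG2@1, PKG3@2: h1:7  h2:6  h3:6  h4:6 — peak 7.
Total volunteer-hours = 25 over 4 hours ⇒ peak ≥ ⌈25/4⌉ = 7, so 7 is optimal.

7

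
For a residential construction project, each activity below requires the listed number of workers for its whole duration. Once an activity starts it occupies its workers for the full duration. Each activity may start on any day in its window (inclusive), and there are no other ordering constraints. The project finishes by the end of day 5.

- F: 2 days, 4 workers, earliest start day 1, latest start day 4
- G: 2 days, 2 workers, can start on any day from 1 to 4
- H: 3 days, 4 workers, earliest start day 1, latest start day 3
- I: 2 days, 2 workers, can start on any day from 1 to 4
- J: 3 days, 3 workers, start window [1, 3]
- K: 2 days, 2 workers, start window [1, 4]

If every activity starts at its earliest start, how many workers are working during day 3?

7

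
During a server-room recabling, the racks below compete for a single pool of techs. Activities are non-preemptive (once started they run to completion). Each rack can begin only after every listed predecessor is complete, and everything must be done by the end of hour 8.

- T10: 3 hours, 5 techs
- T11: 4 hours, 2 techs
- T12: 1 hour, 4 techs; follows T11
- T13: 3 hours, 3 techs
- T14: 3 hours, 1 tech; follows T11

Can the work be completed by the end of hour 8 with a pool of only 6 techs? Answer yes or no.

Schedule T10@5, T11@1, T12@8, T13@1, T14@5: h1:5  h2:5  h3:5  h4:2  h5:6  h6:6  h7:6  h8:4 — peak 6 ≤ 6.

yes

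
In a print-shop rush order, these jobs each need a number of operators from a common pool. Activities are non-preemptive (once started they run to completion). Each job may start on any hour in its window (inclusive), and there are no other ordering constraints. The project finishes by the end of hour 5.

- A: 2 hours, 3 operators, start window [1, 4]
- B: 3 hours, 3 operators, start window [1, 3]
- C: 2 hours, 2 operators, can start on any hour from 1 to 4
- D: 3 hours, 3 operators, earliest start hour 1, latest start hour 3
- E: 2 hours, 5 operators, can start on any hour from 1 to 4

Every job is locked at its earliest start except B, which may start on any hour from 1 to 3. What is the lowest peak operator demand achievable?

13

B@1: h1:16  h2:16  h3:6  h4:0  h5:0 → peak 16
B@2: h1:13  h2:16  h3:6  h4:3  h5:0 → peak 16
B@3: h1:13  h2:13  h3:6  h4:3  h5:3 → peak 13
Best is B@3, peak 13.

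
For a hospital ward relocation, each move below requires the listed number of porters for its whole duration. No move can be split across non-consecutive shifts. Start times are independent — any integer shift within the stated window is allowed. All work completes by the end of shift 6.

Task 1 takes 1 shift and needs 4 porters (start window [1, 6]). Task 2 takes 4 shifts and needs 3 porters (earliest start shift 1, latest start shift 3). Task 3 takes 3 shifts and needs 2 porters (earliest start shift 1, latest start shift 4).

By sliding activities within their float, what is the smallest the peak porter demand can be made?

Early-start (Task 1@1, Task 2@1, Task 3@1) gives peak 9: s1:9  s2:5  s3:5  s4:3  s5:0  s6:0.
Shift Task 2→2, Task 3→2.
Schedule Task 1@1, Task 2@2, Task 3@2: s1:4  s2:5  s3:5  s4:5  s5:3  s6:0 — peak 5.

5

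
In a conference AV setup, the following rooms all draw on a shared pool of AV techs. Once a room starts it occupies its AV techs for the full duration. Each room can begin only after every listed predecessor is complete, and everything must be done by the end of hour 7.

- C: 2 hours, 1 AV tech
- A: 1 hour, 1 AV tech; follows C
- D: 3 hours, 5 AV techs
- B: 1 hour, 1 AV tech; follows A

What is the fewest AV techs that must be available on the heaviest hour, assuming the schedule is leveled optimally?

5

Early-start (C@1, A@3, D@1, B@4) gives peak 6: h1:6  h2:6  h3:6  h4:1  h5:0  h6:0  h7:0.
Shift D→4, B→7.
Schedule C@1, A@3, D@4, B@7: h1:1  h2:1  h3:1  h4:5  h5:5  h6:5  h7:1 — peak 5.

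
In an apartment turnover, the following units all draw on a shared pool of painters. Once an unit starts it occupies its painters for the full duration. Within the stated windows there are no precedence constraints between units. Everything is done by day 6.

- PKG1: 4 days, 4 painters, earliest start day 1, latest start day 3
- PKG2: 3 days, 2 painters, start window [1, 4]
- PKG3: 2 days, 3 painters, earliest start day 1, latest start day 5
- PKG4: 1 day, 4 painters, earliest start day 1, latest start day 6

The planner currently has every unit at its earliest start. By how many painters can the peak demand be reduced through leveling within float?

6

Early-start peak: d1:13  d2:9  d3:6  d4:4  d5:0  d6:0 ⇒ 13.
Leveled (PKG1@1, PKG2@1, PKG3@4, PKG4@5): d1:6  d2:6  d3:6  d4:7  d5:7  d6:0 ⇒ 7.
Reduction 13 − 7 = 6.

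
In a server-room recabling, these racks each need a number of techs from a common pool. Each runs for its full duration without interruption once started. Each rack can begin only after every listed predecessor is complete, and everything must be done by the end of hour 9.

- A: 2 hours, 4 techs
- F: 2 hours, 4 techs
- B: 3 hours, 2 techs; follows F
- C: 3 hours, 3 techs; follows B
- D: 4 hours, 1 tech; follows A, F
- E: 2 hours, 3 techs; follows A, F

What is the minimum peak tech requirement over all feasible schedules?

6

Early-start (A@1, F@1, B@3, C@6, D@3, E@3) gives peak 8: h1:8  h2:8  h3:6  h4:6  h5:3  h6:4  h7:3  h8:3  h9:0.
Shift A→3, C→7, D→5, E→5.
Schedule A@3, F@1, B@3, C@7, D@5, E@5: h1:4  h2:4  h3:6  h4:6  h5:6  h6:4  h7:4  h8:4  h9:3 — peak 6.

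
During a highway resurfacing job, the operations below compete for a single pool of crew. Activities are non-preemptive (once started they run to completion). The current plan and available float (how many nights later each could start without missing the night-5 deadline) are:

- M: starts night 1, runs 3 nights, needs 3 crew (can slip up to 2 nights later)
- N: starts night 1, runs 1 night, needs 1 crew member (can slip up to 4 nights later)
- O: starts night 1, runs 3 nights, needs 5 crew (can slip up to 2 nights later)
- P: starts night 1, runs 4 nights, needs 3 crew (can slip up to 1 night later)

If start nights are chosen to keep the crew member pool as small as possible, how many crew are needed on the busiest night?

Early-start (M@1, N@1, O@1, P@1) gives peak 12: n1:12  n2:11  n3:11  n4:3  n5:0.
Shift P→2.
Schedule M@1, N@1, O@1, P@2: n1:9  n2:11  n3:11  n4:3  n5:3 — peak 11.

11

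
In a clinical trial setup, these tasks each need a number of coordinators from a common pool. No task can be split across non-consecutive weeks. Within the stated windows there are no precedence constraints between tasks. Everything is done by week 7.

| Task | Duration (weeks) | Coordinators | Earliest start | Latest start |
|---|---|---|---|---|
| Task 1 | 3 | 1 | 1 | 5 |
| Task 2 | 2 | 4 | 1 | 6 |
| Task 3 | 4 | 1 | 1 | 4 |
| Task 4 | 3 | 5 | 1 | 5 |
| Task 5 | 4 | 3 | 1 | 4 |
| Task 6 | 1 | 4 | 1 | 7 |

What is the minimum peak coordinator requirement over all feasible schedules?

7

Early-start (Task 1@1, Task 2@1, Task 3@1, Task 4@1, Task 5@1, Task 6@1) gives peak 18: w1:18  w2:14  w3:10  w4:4  w5:0  w6:0  w7:0.
Shift Task 2→5, Task 5→4, Task 6→7.
Schedule Task 1@1, Task 2@5, Task 3@1, Task 4@1, Task 5@4, Task 6@7: w1:7  w2:7  w3:7  w4:4  w5:7  w6:7  w7:7 — peak 7.
Total coordinator-weeks = 46 over 7 weeks ⇒ peak ≥ ⌈46/7⌉ = 7, so 7 is optimal.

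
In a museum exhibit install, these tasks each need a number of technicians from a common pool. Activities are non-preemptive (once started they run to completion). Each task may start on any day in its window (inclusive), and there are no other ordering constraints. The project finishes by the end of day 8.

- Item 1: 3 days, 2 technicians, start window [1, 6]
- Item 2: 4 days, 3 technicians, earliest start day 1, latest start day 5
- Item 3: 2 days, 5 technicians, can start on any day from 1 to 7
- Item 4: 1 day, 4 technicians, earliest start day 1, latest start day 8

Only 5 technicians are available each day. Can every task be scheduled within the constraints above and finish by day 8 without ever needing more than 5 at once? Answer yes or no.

Schedule Item 1@1, Item 2@1, Item 3@5, Item 4@7: d1:5  d2:5  d3:5  d4:3  d5:5  d6:5  d7:4  d8:0 — peak 5 ≤ 5.

yes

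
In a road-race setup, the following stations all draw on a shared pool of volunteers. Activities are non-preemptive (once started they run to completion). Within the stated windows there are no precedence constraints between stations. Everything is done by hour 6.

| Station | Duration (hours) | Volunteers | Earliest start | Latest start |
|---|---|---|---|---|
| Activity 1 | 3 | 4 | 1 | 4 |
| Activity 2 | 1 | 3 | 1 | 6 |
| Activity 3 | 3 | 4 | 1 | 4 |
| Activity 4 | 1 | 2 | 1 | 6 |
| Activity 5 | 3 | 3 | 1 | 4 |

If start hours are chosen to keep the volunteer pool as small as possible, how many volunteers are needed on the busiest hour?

Early-start (Activity 1@1, Activity 2@1, Activity 3@1, Activity 4@1, Activity 5@1) gives peak 16: h1:16  h2:11  h3:11  h4:0  h5:0  h6:0.
Shift Activity 3→4, Activity 4→2, Activity 5→3.
Schedule Activity 1@1, Activity 2@1, Activity 3@4, Activity 4@2, Activity 5@3: h1:7  h2:6  h3:7  h4:7  h5:7  h6:4 — peak 7.
Total volunteer-hours = 38 over 6 hours ⇒ peak ≥ ⌈38/6⌉ = 7, so 7 is optimal.

7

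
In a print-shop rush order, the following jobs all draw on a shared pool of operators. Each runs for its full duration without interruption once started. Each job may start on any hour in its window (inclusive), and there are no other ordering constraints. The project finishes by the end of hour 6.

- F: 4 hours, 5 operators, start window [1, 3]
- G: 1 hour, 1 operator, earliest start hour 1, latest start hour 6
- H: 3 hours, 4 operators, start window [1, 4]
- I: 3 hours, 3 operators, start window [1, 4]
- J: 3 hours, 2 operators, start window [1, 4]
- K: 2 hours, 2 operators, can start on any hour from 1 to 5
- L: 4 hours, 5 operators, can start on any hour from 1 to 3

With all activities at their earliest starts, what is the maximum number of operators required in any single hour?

22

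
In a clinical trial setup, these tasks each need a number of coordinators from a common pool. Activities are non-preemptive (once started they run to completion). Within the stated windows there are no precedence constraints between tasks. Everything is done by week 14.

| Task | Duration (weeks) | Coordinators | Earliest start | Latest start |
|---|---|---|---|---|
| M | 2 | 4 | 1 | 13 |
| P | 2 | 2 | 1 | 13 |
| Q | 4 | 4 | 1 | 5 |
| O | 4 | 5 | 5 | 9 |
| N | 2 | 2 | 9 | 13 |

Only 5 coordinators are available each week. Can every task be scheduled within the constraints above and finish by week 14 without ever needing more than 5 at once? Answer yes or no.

Schedule M@1, P@3, Q@5, O@9, N@13: w1:4  w2:4  w3:2  w4:2  w5:4  w6:4  w7:4  w8:4  w9:5  w10:5  w11:5  w12:5  w13:2  w14:2 — peak 5 ≤ 5.

yes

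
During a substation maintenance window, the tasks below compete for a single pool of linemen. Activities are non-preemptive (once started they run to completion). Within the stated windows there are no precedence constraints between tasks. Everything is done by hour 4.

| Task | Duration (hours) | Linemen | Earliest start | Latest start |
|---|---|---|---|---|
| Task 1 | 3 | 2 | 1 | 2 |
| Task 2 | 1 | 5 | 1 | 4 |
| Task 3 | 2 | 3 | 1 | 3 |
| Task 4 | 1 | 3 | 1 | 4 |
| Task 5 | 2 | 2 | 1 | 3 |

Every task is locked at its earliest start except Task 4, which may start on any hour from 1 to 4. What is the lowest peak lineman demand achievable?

Task 4@1: h1:15  h2:7  h3:2  h4:0 → peak 15
Task 4@2: h1:12  h2:10  h3:2  h4:0 → peak 12
Task 4@3: h1:12  h2:7  h3:5  h4:0 → peak 12
Task 4@4: h1:12  h2:7  h3:2  h4:3 → peak 12
Best is Task 4@2, peak 12.

12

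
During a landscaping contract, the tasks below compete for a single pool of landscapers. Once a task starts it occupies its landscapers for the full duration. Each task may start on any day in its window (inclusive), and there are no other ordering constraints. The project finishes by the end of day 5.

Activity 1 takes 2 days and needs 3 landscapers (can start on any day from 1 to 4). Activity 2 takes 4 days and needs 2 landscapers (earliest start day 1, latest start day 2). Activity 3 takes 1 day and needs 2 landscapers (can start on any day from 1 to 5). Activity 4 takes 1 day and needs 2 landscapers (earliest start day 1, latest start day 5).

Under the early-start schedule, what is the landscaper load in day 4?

2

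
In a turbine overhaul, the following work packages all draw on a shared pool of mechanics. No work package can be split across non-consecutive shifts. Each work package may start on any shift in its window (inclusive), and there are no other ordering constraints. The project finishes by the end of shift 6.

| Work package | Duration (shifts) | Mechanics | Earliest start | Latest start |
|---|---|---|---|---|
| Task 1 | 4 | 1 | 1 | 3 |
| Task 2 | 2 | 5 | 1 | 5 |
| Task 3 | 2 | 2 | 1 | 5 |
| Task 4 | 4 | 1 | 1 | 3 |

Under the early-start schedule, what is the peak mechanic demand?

9

Early-start schedule: Task 1@1, Task 2@1, Task 3@1, Task 4@1.
Load per shift: shift 1: 9, shift 2: 9, shift 3: 2, shift 4: 2, shift 5: 0, shift 6: 0.
Peak is 9.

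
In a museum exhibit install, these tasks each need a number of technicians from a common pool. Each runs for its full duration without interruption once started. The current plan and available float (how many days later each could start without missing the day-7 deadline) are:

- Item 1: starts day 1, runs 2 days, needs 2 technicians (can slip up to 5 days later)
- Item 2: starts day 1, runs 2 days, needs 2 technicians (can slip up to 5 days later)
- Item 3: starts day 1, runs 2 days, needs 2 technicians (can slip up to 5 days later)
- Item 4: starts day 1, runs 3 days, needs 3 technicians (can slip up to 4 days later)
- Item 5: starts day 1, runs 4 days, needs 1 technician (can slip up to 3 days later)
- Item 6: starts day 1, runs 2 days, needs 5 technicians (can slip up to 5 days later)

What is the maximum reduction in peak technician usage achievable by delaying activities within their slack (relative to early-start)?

Early-start peak: d1:15  d2:15  d3:4  d4:1  d5:0  d6:0  d7:0 ⇒ 15.
Leveled (Item 1@1, Item 2@1, Item 3@1, Item 4@3, Item 5@3, Item 6@6): d1:6  d2:6  d3:4  d4:4  d5:4  d6:6  d7:5 ⇒ 6.
Reduction 15 − 6 = 9.

9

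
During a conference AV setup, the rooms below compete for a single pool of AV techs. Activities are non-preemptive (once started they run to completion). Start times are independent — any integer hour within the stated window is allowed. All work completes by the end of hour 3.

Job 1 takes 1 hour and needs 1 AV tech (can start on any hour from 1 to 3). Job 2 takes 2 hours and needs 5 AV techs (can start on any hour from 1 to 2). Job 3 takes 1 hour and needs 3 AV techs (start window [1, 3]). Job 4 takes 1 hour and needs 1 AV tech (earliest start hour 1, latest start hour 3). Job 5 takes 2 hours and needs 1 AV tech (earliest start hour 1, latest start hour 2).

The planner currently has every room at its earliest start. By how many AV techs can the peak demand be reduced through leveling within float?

5

Early-start peak: h1:11  h2:6  h3:0 ⇒ 11.
Leveled (Job 1@1, Job 2@1, Job 3@3, Job 4@3, Job 5@2): h1:6  h2:6  h3:5 ⇒ 6.
Reduction 11 − 6 = 5.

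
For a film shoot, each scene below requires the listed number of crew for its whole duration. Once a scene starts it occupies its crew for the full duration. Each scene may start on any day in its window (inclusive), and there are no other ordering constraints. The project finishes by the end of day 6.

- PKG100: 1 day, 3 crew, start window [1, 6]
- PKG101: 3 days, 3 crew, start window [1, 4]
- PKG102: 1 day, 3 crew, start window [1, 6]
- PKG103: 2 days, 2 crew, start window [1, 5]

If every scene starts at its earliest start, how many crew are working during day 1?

At early start, day 1 has: PKG100, PKG101, PKG102, PKG103.
Demand: 3 + 3 + 3 + 2 = 11.

11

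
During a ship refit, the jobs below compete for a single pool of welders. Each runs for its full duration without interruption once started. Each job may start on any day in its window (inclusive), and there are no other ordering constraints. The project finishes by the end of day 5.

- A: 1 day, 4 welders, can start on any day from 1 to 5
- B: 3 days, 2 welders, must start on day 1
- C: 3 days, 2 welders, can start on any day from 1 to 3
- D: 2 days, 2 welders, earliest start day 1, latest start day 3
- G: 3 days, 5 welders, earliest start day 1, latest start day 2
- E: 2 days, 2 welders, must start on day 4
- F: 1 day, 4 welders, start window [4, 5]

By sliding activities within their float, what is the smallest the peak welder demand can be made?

Early-start (A@1, B@1, C@1, D@1, G@1, E@4, F@4) gives peak 15: d1:15  d2:11  d3:9  d4:6  d5:2.
Shift C→3, G→2, F→5.
Schedule A@1, B@1, C@3, D@1, G@2, E@4, F@5: d1:8  d2:9  d3:9  d4:9  d5:8 — peak 9.
Total welder-days = 43 over 5 days ⇒ peak ≥ ⌈43/5⌉ = 9, so 9 is optimal.

9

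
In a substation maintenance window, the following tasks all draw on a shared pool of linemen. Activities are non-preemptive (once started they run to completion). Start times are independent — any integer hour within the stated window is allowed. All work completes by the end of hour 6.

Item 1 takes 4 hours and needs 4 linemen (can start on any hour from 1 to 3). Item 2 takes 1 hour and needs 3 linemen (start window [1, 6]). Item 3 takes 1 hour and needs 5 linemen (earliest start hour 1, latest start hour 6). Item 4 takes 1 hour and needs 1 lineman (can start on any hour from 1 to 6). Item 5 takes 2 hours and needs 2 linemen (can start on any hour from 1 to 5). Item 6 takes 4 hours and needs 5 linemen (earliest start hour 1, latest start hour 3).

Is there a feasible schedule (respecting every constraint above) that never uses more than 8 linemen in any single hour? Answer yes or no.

Total lineman-hours = 49; over 6 hours the average is 49/6 > 8, so some hour must exceed 8.

no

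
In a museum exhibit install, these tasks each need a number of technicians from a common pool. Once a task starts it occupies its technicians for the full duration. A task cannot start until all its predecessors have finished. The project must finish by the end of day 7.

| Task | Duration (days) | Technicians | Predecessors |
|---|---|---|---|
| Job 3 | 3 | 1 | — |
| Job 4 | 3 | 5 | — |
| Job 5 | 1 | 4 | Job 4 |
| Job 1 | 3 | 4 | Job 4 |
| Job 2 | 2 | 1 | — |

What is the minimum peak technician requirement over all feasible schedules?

Early-start (Job 3@1, Job 4@1, Job 5@4, Job 1@4, Job 2@1) gives peak 8: d1:7  d2:7  d3:6  d4:8  d5:4  d6:4  d7:0.
Shift Job 1→5, Job 2→4.
Schedule Job 3@1, Job 4@1, Job 5@4, Job 1@5, Job 2@4: d1:6  d2:6  d3:6  d4:5  d5:5  d6:4  d7:4 — peak 6.
Total technician-days = 36 over 7 days ⇒ peak ≥ ⌈36/7⌉ = 6, so 6 is optimal.

6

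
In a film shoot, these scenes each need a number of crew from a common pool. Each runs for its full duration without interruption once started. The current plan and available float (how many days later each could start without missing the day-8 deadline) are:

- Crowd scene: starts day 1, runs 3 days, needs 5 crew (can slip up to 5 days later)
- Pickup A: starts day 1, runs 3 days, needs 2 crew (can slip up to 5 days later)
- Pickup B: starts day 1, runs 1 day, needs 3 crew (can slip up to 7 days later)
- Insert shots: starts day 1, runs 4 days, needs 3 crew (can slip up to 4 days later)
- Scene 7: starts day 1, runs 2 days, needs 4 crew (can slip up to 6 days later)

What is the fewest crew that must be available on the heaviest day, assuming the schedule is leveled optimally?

Early-start (Crowd scene@1, Pickup A@1, Pickup B@1, Insert shots@1, Scene 7@1) gives peak 17: d1:17  d2:14  d3:10  d4:3  d5:0  d6:0  d7:0  d8:0.
Shift Pickup B→4, Insert shots→4, Scene 7→5.
Schedule Crowd scene@1, Pickup A@1, Pickup B@4, Insert shots@4, Scene 7@5: d1:7  d2:7  d3:7  d4:6  d5:7  d6:7  d7:3  d8:0 — peak 7.

7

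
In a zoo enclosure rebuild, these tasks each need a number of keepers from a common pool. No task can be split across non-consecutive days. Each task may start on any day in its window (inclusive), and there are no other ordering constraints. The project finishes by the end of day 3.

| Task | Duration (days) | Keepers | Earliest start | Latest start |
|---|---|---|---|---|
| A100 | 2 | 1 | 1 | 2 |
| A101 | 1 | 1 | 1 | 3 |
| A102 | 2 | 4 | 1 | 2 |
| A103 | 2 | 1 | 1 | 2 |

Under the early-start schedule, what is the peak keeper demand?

Early-start schedule: A100@1, A101@1, A102@1, A103@1.
Load per day: day 1: 7, day 2: 6, day 3: 0.
Peak is 7.

7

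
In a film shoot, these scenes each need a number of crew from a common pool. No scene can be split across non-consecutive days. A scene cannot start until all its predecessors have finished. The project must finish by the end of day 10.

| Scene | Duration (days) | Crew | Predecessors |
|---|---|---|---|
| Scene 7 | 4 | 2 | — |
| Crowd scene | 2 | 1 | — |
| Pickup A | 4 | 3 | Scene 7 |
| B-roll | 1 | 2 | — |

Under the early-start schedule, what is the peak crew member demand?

5

Early-start schedule: Scene 7@1, Crowd scene@1, Pickup A@5, B-roll@1.
Load per day: day 1: 5, day 2: 3, day 3: 2, day 4: 2, day 5: 3, day 6: 3, day 7: 3, day 8: 3, day 9: 0, day 10: 0.
Peak is 5.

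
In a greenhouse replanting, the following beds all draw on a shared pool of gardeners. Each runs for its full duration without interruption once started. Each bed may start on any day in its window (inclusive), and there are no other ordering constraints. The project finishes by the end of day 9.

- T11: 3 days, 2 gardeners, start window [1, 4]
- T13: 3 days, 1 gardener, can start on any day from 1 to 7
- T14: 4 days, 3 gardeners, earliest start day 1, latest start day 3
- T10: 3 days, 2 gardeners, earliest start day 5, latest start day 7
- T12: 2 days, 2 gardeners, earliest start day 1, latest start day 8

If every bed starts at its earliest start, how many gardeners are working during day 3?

At early start, day 3 has: T11, T13, T14.
Demand: 2 + 1 + 3 = 6.

6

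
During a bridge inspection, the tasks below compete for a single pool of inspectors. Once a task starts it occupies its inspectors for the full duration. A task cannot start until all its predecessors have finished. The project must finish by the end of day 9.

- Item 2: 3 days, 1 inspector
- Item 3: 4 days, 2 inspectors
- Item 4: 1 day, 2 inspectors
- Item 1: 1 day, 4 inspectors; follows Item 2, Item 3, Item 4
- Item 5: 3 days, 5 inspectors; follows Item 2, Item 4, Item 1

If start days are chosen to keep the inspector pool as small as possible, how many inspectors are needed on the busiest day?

Schedule Item 2@1, Item 3@1, Item 4@1, Item 1@5, Item 5@6: d1:5  d2:3  d3:3  d4:2  d5:4  d6:5  d7:5  d8:5  d9:0 — peak 5.

5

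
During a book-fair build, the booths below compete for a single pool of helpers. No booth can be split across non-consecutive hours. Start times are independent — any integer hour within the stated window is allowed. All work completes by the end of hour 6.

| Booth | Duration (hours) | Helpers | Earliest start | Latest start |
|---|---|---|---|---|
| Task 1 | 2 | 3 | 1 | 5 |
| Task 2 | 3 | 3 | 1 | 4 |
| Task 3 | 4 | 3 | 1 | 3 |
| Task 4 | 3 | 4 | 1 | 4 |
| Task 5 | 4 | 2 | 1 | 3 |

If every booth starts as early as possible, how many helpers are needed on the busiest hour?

15

Early-start schedule: Task 1@1, Task 2@1, Task 3@1, Task 4@1, Task 5@1.
Load per hour: hour 1: 15, hour 2: 15, hour 3: 12, hour 4: 5, hour 5: 0, hour 6: 0.
Peak is 15.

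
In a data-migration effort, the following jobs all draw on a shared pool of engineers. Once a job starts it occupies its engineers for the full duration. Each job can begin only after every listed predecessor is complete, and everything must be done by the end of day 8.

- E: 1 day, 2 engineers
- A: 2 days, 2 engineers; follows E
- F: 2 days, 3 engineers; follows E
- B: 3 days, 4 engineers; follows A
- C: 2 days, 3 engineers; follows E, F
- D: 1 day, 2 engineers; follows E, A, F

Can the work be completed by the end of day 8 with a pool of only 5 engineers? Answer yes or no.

yes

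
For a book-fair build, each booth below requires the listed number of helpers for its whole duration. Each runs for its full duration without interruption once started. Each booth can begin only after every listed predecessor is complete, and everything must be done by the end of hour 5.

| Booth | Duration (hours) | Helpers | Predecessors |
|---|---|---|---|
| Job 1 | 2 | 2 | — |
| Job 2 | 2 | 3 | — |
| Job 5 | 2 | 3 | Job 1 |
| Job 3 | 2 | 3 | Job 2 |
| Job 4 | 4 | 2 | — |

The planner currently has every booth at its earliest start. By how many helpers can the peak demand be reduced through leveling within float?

Early-start peak: h1:7  h2:7  h3:8  h4:8  h5:0 ⇒ 8.
Leveled (Job 1@1, Job 2@1, Job 5@3, Job 3@3, Job 4@1): h1:7  h2:7  h3:8  h4:8  h5:0 ⇒ 8.
Reduction 8 − 8 = 0.

0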